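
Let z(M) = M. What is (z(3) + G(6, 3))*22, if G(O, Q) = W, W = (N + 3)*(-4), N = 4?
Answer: -550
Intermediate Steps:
W = -28 (W = (4 + 3)*(-4) = 7*(-4) = -28)
G(O, Q) = -28
(z(3) + G(6, 3))*22 = (3 - 28)*22 = -25*22 = -550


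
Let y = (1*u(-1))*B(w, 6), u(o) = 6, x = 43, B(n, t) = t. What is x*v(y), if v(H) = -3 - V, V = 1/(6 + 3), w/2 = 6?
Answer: -1204/9 ≈ -133.78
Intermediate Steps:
w = 12 (w = 2*6 = 12)
V = ⅑ (V = 1/9 = ⅑ ≈ 0.11111)
y = 36 (y = (1*6)*6 = 6*6 = 36)
v(H) = -28/9 (v(H) = -3 - 1*⅑ = -3 - ⅑ = -28/9)
x*v(y) = 43*(-28/9) = -1204/9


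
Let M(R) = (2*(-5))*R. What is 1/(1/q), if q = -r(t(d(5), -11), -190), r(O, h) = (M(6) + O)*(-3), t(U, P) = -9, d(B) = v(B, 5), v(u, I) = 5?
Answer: -207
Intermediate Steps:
d(B) = 5
M(R) = -10*R
r(O, h) = 180 - 3*O (r(O, h) = (-10*6 + O)*(-3) = (-60 + O)*(-3) = 180 - 3*O)
q = -207 (q = -(180 - 3*(-9)) = -(180 + 27) = -1*207 = -207)
1/(1/q) = 1/(1/(-207)) = 1/(-1/207) = -207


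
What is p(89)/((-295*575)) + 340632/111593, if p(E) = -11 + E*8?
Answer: 57701476307/18928962625 ≈ 3.0483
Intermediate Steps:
p(E) = -11 + 8*E
p(89)/((-295*575)) + 340632/111593 = (-11 + 8*89)/((-295*575)) + 340632/111593 = (-11 + 712)/(-169625) + 340632*(1/111593) = 701*(-1/169625) + 340632/111593 = -701/169625 + 340632/111593 = 57701476307/18928962625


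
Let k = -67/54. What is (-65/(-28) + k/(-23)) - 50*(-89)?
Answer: 77417903/17388 ≈ 4452.4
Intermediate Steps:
k = -67/54 (k = -67*1/54 = -67/54 ≈ -1.2407)
(-65/(-28) + k/(-23)) - 50*(-89) = (-65/(-28) - 67/54/(-23)) - 50*(-89) = (-65*(-1/28) - 67/54*(-1/23)) + 4450 = (65/28 + 67/1242) + 4450 = 41303/17388 + 4450 = 77417903/17388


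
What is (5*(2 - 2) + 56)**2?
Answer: 3136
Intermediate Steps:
(5*(2 - 2) + 56)**2 = (5*0 + 56)**2 = (0 + 56)**2 = 56**2 = 3136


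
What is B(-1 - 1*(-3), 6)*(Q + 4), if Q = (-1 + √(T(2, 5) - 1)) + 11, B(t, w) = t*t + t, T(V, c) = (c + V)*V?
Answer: 84 + 6*√13 ≈ 105.63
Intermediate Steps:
T(V, c) = V*(V + c) (T(V, c) = (V + c)*V = V*(V + c))
B(t, w) = t + t² (B(t, w) = t² + t = t + t²)
Q = 10 + √13 (Q = (-1 + √(2*(2 + 5) - 1)) + 11 = (-1 + √(2*7 - 1)) + 11 = (-1 + √(14 - 1)) + 11 = (-1 + √13) + 11 = 10 + √13 ≈ 13.606)
B(-1 - 1*(-3), 6)*(Q + 4) = ((-1 - 1*(-3))*(1 + (-1 - 1*(-3))))*((10 + √13) + 4) = ((-1 + 3)*(1 + (-1 + 3)))*(14 + √13) = (2*(1 + 2))*(14 + √13) = (2*3)*(14 + √13) = 6*(14 + √13) = 84 + 6*√13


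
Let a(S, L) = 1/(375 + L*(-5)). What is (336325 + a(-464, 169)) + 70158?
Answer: 191047009/470 ≈ 4.0648e+5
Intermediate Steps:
a(S, L) = 1/(375 - 5*L)
(336325 + a(-464, 169)) + 70158 = (336325 - 1/(-375 + 5*169)) + 70158 = (336325 - 1/(-375 + 845)) + 70158 = (336325 - 1/470) + 70158 = 158072749/470 + 70158 = 191047009/470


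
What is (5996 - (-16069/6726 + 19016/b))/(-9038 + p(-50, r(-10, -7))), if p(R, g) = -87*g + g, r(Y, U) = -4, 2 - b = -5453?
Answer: -219954973459/318985729020 ≈ -0.68954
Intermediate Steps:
b = 5455 (b = 2 - 1*(-5453) = 2 + 5453 = 5455)
p(R, g) = -86*g
(5996 - (-16069/6726 + 19016/b))/(-9038 + p(-50, r(-10, -7))) = (5996 - (-16069/6726 + 19016/5455))/(-9038 - 86*(-4)) = (5996 - (-16069*1/6726 + 19016*(1/5455)))/(-9038 + 344) = (5996 - (-16069/6726 + 19016/5455))/(-8694) = (5996 - 1*40245221/36690330)*(-1/8694) = (5996 - 40245221/36690330)*(-1/8694) = (219954973459/36690330)*(-1/8694) = -219954973459/318985729020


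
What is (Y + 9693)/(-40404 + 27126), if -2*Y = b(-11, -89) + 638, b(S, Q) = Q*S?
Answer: -5923/8852 ≈ -0.66911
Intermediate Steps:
Y = -1617/2 (Y = -(-89*(-11) + 638)/2 = -(979 + 638)/2 = -1/2*1617 = -1617/2 ≈ -808.50)
(Y + 9693)/(-40404 + 27126) = (-1617/2 + 9693)/(-40404 + 27126) = (17769/2)/(-13278) = (17769/2)*(-1/13278) = -5923/8852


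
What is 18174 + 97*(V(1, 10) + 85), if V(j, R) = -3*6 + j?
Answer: 24770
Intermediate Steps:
V(j, R) = -18 + j
18174 + 97*(V(1, 10) + 85) = 18174 + 97*((-18 + 1) + 85) = 18174 + 97*(-17 + 85) = 18174 + 97*68 = 18174 + 6596 = 24770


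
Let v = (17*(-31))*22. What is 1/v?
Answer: -1/11594 ≈ -8.6252e-5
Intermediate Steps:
v = -11594 (v = -527*22 = -11594)
1/v = 1/(-11594) = -1/11594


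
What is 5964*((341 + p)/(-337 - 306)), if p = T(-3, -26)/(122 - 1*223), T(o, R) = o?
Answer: -205424016/64943 ≈ -3163.1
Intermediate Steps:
p = 3/101 (p = -3/(122 - 1*223) = -3/(122 - 223) = -3/(-101) = -3*(-1/101) = 3/101 ≈ 0.029703)
5964*((341 + p)/(-337 - 306)) = 5964*((341 + 3/101)/(-337 - 306)) = 5964*((34444/101)/(-643)) = 5964*((34444/101)*(-1/643)) = 5964*(-34444/64943) = -205424016/64943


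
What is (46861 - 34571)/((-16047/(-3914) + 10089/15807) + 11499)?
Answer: 253455023140/237240050559 ≈ 1.0683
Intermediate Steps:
(46861 - 34571)/((-16047/(-3914) + 10089/15807) + 11499) = 12290/((-16047*(-1/3914) + 10089*(1/15807)) + 11499) = 12290/((16047/3914 + 3363/5269) + 11499) = 12290/(97714425/20622866 + 11499) = 12290/(237240050559/20622866) = 12290*(20622866/237240050559) = 253455023140/237240050559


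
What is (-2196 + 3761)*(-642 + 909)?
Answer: 417855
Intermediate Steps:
(-2196 + 3761)*(-642 + 909) = 1565*267 = 417855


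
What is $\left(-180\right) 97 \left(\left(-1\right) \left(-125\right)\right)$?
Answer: $-2182500$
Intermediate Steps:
$\left(-180\right) 97 \left(\left(-1\right) \left(-125\right)\right) = \left(-17460\right) 125 = -2182500$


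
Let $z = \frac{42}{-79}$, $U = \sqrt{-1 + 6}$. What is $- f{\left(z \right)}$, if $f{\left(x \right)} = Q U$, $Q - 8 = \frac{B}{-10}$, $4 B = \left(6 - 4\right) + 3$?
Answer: $- \frac{63 \sqrt{5}}{8} \approx -17.609$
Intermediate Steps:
$U = \sqrt{5} \approx 2.2361$
$z = - \frac{42}{79}$ ($z = 42 \left(- \frac{1}{79}\right) = - \frac{42}{79} \approx -0.53165$)
$B = \frac{5}{4}$ ($B = \frac{\left(6 - 4\right) + 3}{4} = \frac{2 + 3}{4} = \frac{1}{4} \cdot 5 = \frac{5}{4} \approx 1.25$)
$Q = \frac{63}{8}$ ($Q = 8 + \frac{5}{4 \left(-10\right)} = 8 + \frac{5}{4} \left(- \frac{1}{10}\right) = 8 - \frac{1}{8} = \frac{63}{8} \approx 7.875$)
$f{\left(x \right)} = \frac{63 \sqrt{5}}{8}$
$- f{\left(z \right)} = - \frac{63 \sqrt{5}}{8}$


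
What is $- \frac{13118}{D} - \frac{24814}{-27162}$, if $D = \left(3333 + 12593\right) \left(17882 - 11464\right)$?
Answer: $\frac{633989689559}{694077838254} \approx 0.91343$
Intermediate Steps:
$D = 102213068$ ($D = 15926 \cdot 6418 = 102213068$)
$- \frac{13118}{D} - \frac{24814}{-27162} = - \frac{13118}{102213068} - \frac{24814}{-27162} = \left(-13118\right) \frac{1}{102213068} - - \frac{12407}{13581} = - \frac{6559}{51106534} + \frac{12407}{13581} = \frac{633989689559}{694077838254}$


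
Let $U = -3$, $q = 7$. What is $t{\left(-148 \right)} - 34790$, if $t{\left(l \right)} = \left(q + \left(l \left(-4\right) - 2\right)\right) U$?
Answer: $-36581$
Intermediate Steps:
$t{\left(l \right)} = -15 + 12 l$ ($t{\left(l \right)} = \left(7 + \left(l \left(-4\right) - 2\right)\right) \left(-3\right) = \left(7 - \left(2 + 4 l\right)\right) \left(-3\right) = \left(5 - 4 l\right) \left(-3\right) = -15 + 12 l$)
$t{\left(-148 \right)} - 34790 = \left(-15 + 12 \left(-148\right)\right) - 34790 = \left(-15 - 1776\right) - 34790 = -1791 - 34790 = -36581$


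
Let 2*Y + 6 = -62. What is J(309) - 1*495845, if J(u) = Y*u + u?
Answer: -506042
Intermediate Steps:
Y = -34 (Y = -3 + (1/2)*(-62) = -3 - 31 = -34)
J(u) = -33*u (J(u) = -34*u + u = -33*u)
J(309) - 1*495845 = -33*309 - 1*495845 = -10197 - 495845 = -506042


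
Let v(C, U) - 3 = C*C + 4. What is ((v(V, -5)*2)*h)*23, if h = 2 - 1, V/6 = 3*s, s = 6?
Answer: 536866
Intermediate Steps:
V = 108 (V = 6*(3*6) = 6*18 = 108)
h = 1
v(C, U) = 7 + C² (v(C, U) = 3 + (C*C + 4) = 3 + (C² + 4) = 3 + (4 + C²) = 7 + C²)
((v(V, -5)*2)*h)*23 = (((7 + 108²)*2)*1)*23 = (((7 + 11664)*2)*1)*23 = ((11671*2)*1)*23 = (23342*1)*23 = 23342*23 = 536866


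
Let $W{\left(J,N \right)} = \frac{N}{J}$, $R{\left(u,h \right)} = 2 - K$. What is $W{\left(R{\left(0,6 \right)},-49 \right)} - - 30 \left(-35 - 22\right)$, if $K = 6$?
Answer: $- \frac{6791}{4} \approx -1697.8$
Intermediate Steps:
$R{\left(u,h \right)} = -4$ ($R{\left(u,h \right)} = 2 - 6 = -4$)
$W{\left(R{\left(0,6 \right)},-49 \right)} - - 30 \left(-35 - 22\right) = - \frac{49}{-4} - - 30 \left(-35 - 22\right) = \left(-49\right) \left(- \frac{1}{4}\right) - \left(-30\right) \left(-57\right) = \frac{49}{4} - 1710 = - \frac{6791}{4}$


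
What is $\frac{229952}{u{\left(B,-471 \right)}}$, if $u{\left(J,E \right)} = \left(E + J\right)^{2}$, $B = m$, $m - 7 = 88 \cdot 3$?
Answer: $\frac{3593}{625} \approx 5.7488$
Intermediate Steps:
$m = 271$ ($m = 7 + 88 \cdot 3 = 7 + 264 = 271$)
$B = 271$
$\frac{229952}{u{\left(B,-471 \right)}} = \frac{229952}{\left(-471 + 271\right)^{2}} = \frac{229952}{\left(-200\right)^{2}} = \frac{229952}{40000} = 229952 \cdot \frac{1}{40000} = \frac{3593}{625}$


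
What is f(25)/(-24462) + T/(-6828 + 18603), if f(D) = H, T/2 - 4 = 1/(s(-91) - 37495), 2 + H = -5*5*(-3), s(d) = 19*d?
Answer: -434000647/188301382020 ≈ -0.0023048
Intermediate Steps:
H = 73 (H = -2 - 5*5*(-3) = -2 - 25*(-3) = -2 + 75 = 73)
T = 156895/19612 (T = 8 + 2/(19*(-91) - 37495) = 8 + 2/(-1729 - 37495) = 8 + 2/(-39224) = 8 + 2*(-1/39224) = 8 - 1/19612 = 156895/19612 ≈ 7.9999)
f(D) = 73
f(25)/(-24462) + T/(-6828 + 18603) = 73/(-24462) + 156895/(19612*(-6828 + 18603)) = 73*(-1/24462) + (156895/19612)/11775 = -73/24462 + (156895/19612)*(1/11775) = -73/24462 + 31379/46186260 = -434000647/188301382020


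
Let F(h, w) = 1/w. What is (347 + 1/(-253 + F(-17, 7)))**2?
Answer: 377220757489/3132900 ≈ 1.2041e+5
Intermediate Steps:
(347 + 1/(-253 + F(-17, 7)))**2 = (347 + 1/(-253 + 1/7))**2 = (347 + 1/(-1770/7))**2 = (347 - 7/1770)**2 = (614183/1770)**2 = 377220757489/3132900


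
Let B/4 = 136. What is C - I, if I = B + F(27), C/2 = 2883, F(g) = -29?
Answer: 5251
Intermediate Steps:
B = 544 (B = 4*136 = 544)
C = 5766 (C = 2*2883 = 5766)
I = 515 (I = 544 - 29 = 515)
C - I = 5766 - 1*515 = 5766 - 515 = 5251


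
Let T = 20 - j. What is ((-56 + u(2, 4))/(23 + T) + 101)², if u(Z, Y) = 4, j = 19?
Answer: 351649/36 ≈ 9768.0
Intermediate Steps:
T = 1 (T = 20 - 1*19 = 20 - 19 = 1)
((-56 + u(2, 4))/(23 + T) + 101)² = ((-56 + 4)/(23 + 1) + 101)² = (-52/24 + 101)² = (-52*1/24 + 101)² = (-13/6 + 101)² = (593/6)² = 351649/36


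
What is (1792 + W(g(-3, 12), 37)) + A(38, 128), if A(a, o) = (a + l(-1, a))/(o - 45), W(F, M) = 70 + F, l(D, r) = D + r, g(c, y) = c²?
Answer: 155368/83 ≈ 1871.9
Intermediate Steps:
A(a, o) = (-1 + 2*a)/(-45 + o) (A(a, o) = (a + (-1 + a))/(o - 45) = (-1 + 2*a)/(-45 + o))
(1792 + W(g(-3, 12), 37)) + A(38, 128) = (1792 + (70 + (-3)²)) + (-1 + 2*38)/(-45 + 128) = (1792 + (70 + 9)) + (-1 + 76)/83 = (1792 + 79) + (1/83)*75 = 1871 + 75/83 = 155368/83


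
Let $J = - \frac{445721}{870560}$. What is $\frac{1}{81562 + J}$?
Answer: $\frac{870560}{71004168999} \approx 1.2261 \cdot 10^{-5}$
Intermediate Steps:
$J = - \frac{445721}{870560}$ ($J = \left(-445721\right) \frac{1}{870560} = - \frac{445721}{870560} \approx -0.51199$)
$\frac{1}{81562 + J} = \frac{1}{81562 - \frac{445721}{870560}} = \frac{1}{\frac{71004168999}{870560}} = \frac{870560}{71004168999}$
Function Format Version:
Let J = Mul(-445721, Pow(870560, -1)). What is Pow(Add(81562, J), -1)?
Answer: Rational(870560, 71004168999) ≈ 1.2261e-5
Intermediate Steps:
J = Rational(-445721, 870560) (J = Mul(-445721, Rational(1, 870560)) = Rational(-445721, 870560) ≈ -0.51199)
Pow(Add(81562, J), -1) = Pow(Add(81562, Rational(-445721, 870560)), -1) = Pow(Rational(71004168999, 870560), -1) = Rational(870560, 71004168999)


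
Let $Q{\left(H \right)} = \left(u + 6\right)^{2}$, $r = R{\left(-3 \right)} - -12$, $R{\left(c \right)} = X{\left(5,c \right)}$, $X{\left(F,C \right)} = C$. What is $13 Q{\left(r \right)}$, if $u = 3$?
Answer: $1053$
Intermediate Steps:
$R{\left(c \right)} = c$
$r = 9$ ($r = -3 - -12 = -3 + 12 = 9$)
$Q{\left(H \right)} = 81$ ($Q{\left(H \right)} = \left(3 + 6\right)^{2} = 9^{2} = 81$)
$13 Q{\left(r \right)} = 13 \cdot 81 = 1053$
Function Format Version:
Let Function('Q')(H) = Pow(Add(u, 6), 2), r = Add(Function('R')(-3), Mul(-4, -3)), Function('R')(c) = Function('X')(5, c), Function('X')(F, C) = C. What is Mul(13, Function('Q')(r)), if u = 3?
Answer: 1053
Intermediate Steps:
Function('R')(c) = c
r = 9 (r = Add(-3, Mul(-4, -3)) = Add(-3, 12) = 9)
Function('Q')(H) = 81 (Function('Q')(H) = Pow(Add(3, 6), 2) = Pow(9, 2) = 81)
Mul(13, Function('Q')(r)) = Mul(13, 81) = 1053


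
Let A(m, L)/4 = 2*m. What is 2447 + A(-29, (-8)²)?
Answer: 2215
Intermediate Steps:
A(m, L) = 8*m (A(m, L) = 4*(2*m) = 8*m)
2447 + A(-29, (-8)²) = 2447 + 8*(-29) = 2447 - 232 = 2215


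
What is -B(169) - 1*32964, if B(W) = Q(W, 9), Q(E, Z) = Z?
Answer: -32973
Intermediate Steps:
B(W) = 9
-B(169) - 1*32964 = -1*9 - 1*32964 = -9 - 32964 = -32973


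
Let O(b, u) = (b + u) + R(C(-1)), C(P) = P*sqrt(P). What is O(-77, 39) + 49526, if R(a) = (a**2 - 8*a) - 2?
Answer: 49485 + 8*I ≈ 49485.0 + 8.0*I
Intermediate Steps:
C(P) = P**(3/2)
R(a) = -2 + a**2 - 8*a
O(b, u) = -3 + b + u + 8*I (O(b, u) = (b + u) + (-2 + ((-1)**(3/2))**2 - (-8)*I) = (b + u) + (-2 + (-I)**2 - (-8)*I) = (b + u) + (-2 - 1 + 8*I) = (b + u) + (-3 + 8*I) = -3 + b + u + 8*I)
O(-77, 39) + 49526 = (-3 - 77 + 39 + 8*I) + 49526 = (-41 + 8*I) + 49526 = 49485 + 8*I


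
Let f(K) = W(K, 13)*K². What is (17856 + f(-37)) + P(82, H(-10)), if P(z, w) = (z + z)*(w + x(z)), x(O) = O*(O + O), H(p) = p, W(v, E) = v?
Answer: 2171035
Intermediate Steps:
f(K) = K³ (f(K) = K*K² = K³)
x(O) = 2*O² (x(O) = O*(2*O) = 2*O²)
P(z, w) = 2*z*(w + 2*z²) (P(z, w) = (z + z)*(w + 2*z²) = (2*z)*(w + 2*z²) = 2*z*(w + 2*z²))
(17856 + f(-37)) + P(82, H(-10)) = (17856 + (-37)³) + 2*82*(-10 + 2*82²) = (17856 - 50653) + 2*82*(-10 + 2*6724) = -32797 + 2*82*(-10 + 13448) = -32797 + 2*82*13438 = -32797 + 2203832 = 2171035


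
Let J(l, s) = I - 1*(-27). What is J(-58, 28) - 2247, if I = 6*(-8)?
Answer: -2268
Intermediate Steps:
I = -48
J(l, s) = -21 (J(l, s) = -48 - 1*(-27) = -48 + 27 = -21)
J(-58, 28) - 2247 = -21 - 2247 = -2268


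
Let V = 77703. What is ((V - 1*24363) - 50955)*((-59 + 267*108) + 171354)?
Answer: 477312435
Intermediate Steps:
((V - 1*24363) - 50955)*((-59 + 267*108) + 171354) = ((77703 - 1*24363) - 50955)*((-59 + 267*108) + 171354) = ((77703 - 24363) - 50955)*((-59 + 28836) + 171354) = (53340 - 50955)*(28777 + 171354) = 2385*200131 = 477312435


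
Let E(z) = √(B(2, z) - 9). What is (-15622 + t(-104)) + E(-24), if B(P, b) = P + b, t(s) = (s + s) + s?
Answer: -15934 + I*√31 ≈ -15934.0 + 5.5678*I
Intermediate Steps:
t(s) = 3*s (t(s) = 2*s + s = 3*s)
E(z) = √(-7 + z) (E(z) = √((2 + z) - 9) = √(-7 + z))
(-15622 + t(-104)) + E(-24) = (-15622 + 3*(-104)) + √(-7 - 24) = (-15622 - 312) + √(-31) = -15934 + I*√31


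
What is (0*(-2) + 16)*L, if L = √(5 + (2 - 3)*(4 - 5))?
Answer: 16*√6 ≈ 39.192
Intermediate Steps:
L = √6 (L = √(5 - 1*(-1)) = √(5 + 1) = √6 ≈ 2.4495)
(0*(-2) + 16)*L = (0*(-2) + 16)*√6 = (0 + 16)*√6 = 16*√6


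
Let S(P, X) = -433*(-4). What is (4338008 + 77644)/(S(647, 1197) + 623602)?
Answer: 2207826/312667 ≈ 7.0613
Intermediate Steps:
S(P, X) = 1732
(4338008 + 77644)/(S(647, 1197) + 623602) = (4338008 + 77644)/(1732 + 623602) = 4415652/625334 = 4415652*(1/625334) = 2207826/312667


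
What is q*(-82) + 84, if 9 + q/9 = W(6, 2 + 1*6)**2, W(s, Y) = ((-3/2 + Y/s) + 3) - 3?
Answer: 13411/2 ≈ 6705.5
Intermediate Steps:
W(s, Y) = -3/2 + Y/s (W(s, Y) = ((-3*1/2 + Y/s) + 3) - 3 = ((-3/2 + Y/s) + 3) - 3 = (3/2 + Y/s) - 3 = -3/2 + Y/s)
q = -323/4 (q = -81 + 9*(-3/2 + (2 + 1*6)/6)**2 = -81 + 9*(-3/2 + (2 + 6)*(1/6))**2 = -81 + 9*(-3/2 + 8*(1/6))**2 = -81 + 9*(-3/2 + 4/3)**2 = -81 + 9*(-1/6)**2 = -81 + 9*(1/36) = -81 + 1/4 = -323/4 ≈ -80.750)
q*(-82) + 84 = -323/4*(-82) + 84 = 13243/2 + 84 = 13411/2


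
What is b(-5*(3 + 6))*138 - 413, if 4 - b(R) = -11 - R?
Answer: -4553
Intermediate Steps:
b(R) = 15 + R (b(R) = 4 - (-11 - R) = 4 + (11 + R) = 15 + R)
b(-5*(3 + 6))*138 - 413 = (15 - 5*(3 + 6))*138 - 413 = (15 - 5*9)*138 - 413 = (15 - 45)*138 - 413 = -30*138 - 413 = -4140 - 413 = -4553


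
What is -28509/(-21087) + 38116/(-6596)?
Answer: -51308894/11590821 ≈ -4.4267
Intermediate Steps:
-28509/(-21087) + 38116/(-6596) = -28509*(-1/21087) + 38116*(-1/6596) = 9503/7029 - 9529/1649 = -51308894/11590821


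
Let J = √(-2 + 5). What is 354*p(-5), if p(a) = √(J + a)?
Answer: 354*√(-5 + √3) ≈ 639.94*I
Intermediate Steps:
J = √3 ≈ 1.7320
p(a) = √(a + √3) (p(a) = √(√3 + a) = √(a + √3))
354*p(-5) = 354*√(-5 + √3)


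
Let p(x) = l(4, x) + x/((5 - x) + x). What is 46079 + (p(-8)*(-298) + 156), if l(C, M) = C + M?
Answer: 239519/5 ≈ 47904.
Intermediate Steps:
p(x) = 4 + 6*x/5 (p(x) = (4 + x) + x/((5 - x) + x) = (4 + x) + x/5 = 4 + 6*x/5)
46079 + (p(-8)*(-298) + 156) = 46079 + ((4 + (6/5)*(-8))*(-298) + 156) = 46079 + ((4 - 48/5)*(-298) + 156) = 46079 + (-28/5*(-298) + 156) = 46079 + (8344/5 + 156) = 46079 + 9124/5 = 239519/5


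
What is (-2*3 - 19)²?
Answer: 625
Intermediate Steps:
(-2*3 - 19)² = (-6 - 19)² = (-25)² = 625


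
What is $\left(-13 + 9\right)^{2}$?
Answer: $16$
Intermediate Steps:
$\left(-13 + 9\right)^{2} = \left(-4\right)^{2} = 16$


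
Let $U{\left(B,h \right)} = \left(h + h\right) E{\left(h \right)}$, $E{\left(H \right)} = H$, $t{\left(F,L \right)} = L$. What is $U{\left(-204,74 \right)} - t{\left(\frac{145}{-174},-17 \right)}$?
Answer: $10969$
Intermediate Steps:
$U{\left(B,h \right)} = 2 h^{2}$ ($U{\left(B,h \right)} = \left(h + h\right) h = 2 h h = 2 h^{2}$)
$U{\left(-204,74 \right)} - t{\left(\frac{145}{-174},-17 \right)} = 2 \cdot 74^{2} - -17 = 2 \cdot 5476 + 17 = 10952 + 17 = 10969$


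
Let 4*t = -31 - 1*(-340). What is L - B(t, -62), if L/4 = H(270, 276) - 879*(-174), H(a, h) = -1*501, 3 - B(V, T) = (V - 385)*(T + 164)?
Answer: 1156773/2 ≈ 5.7839e+5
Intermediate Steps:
t = 309/4 (t = (-31 - 1*(-340))/4 = (-31 + 340)/4 = (1/4)*309 = 309/4 ≈ 77.250)
B(V, T) = 3 - (-385 + V)*(164 + T) (B(V, T) = 3 - (V - 385)*(T + 164) = 3 - (-385 + V)*(164 + T))
H(a, h) = -501
L = 609780 (L = 4*(-501 - 879*(-174)) = 4*(-501 + 152946) = 4*152445 = 609780)
L - B(t, -62) = 609780 - (63143 - 164*309/4 + 385*(-62) - 1*(-62)*309/4) = 609780 - (63143 - 12669 - 23870 + 9579/2) = 609780 - 1*62787/2 = 609780 - 62787/2 = 1156773/2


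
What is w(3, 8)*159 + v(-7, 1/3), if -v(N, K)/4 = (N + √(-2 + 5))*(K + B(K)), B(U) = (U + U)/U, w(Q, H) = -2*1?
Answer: -758/3 - 28*√3/3 ≈ -268.83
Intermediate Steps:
w(Q, H) = -2
B(U) = 2 (B(U) = (2*U)/U = 2)
v(N, K) = -4*(2 + K)*(N + √3) (v(N, K) = -4*(N + √(-2 + 5))*(K + 2) = -4*(N + √3)*(2 + K) = -4*(2 + K)*(N + √3))
w(3, 8)*159 + v(-7, 1/3) = -2*159 + (-8*(-7) - 8*√3 - 4*(-7)/3 - 4*√3/3) = -318 + (56 - 8*√3 - 4*⅓*(-7) - 4*⅓*√3) = -318 + (56 - 8*√3 + 28/3 - 4*√3/3) = -318 + (196/3 - 28*√3/3) = -758/3 - 28*√3/3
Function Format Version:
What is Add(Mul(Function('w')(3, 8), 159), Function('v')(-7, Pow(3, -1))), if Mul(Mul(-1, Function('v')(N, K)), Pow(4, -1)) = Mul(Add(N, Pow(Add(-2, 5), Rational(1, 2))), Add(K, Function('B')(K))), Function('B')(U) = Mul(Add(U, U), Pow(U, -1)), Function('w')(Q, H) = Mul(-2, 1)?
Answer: Add(Rational(-758, 3), Mul(Rational(-28, 3), Pow(3, Rational(1, 2)))) ≈ -268.83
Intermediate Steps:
Function('w')(Q, H) = -2
Function('B')(U) = 2 (Function('B')(U) = Mul(Mul(2, U), Pow(U, -1)) = 2)
Function('v')(N, K) = Mul(-4, Add(2, K), Add(N, Pow(3, Rational(1, 2)))) (Function('v')(N, K) = Mul(-4, Mul(Add(N, Pow(Add(-2, 5), Rational(1, 2))), Add(K, 2))) = Mul(-4, Mul(Add(N, Pow(3, Rational(1, 2))), Add(2, K))) = Mul(-4, Mul(Add(2, K), Add(N, Pow(3, Rational(1, 2))))) = Mul(-4, Add(2, K), Add(N, Pow(3, Rational(1, 2)))))
Add(Mul(Function('w')(3, 8), 159), Function('v')(-7, Pow(3, -1))) = Add(Mul(-2, 159), Add(Mul(-8, -7), Mul(-8, Pow(3, Rational(1, 2))), Mul(-4, Pow(3, -1), -7), Mul(-4, Pow(3, -1), Pow(3, Rational(1, 2))))) = Add(-318, Add(56, Mul(-8, Pow(3, Rational(1, 2))), Mul(-4, Rational(1, 3), -7), Mul(-4, Rational(1, 3), Pow(3, Rational(1, 2))))) = Add(-318, Add(56, Mul(-8, Pow(3, Rational(1, 2))), Rational(28, 3), Mul(Rational(-4, 3), Pow(3, Rational(1, 2))))) = Add(-318, Add(Rational(196, 3), Mul(Rational(-28, 3), Pow(3, Rational(1, 2))))) = Add(Rational(-758, 3), Mul(Rational(-28, 3), Pow(3, Rational(1, 2))))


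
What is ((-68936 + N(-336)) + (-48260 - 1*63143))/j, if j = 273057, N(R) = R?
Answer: -60225/91019 ≈ -0.66167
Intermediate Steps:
((-68936 + N(-336)) + (-48260 - 1*63143))/j = ((-68936 - 336) + (-48260 - 1*63143))/273057 = (-69272 + (-48260 - 63143))*(1/273057) = (-69272 - 111403)*(1/273057) = -180675*1/273057 = -60225/91019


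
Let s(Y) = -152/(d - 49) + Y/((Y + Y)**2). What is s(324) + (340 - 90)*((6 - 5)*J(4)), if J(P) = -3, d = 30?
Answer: -961631/1296 ≈ -742.00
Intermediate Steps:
s(Y) = 8 + 1/(4*Y) (s(Y) = -152/(30 - 49) + Y/((Y + Y)**2) = -152/(-19) + Y/((2*Y)**2) = -152*(-1/19) + Y/((4*Y**2)) = 8 + Y*(1/(4*Y**2)) = 8 + 1/(4*Y))
s(324) + (340 - 90)*((6 - 5)*J(4)) = (8 + (1/4)/324) + (340 - 90)*((6 - 5)*(-3)) = (8 + (1/4)*(1/324)) + 250*(1*(-3)) = (8 + 1/1296) + 250*(-3) = 10369/1296 - 750 = -961631/1296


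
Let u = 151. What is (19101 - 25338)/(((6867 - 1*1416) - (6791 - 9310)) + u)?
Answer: -2079/2707 ≈ -0.76801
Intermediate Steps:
(19101 - 25338)/(((6867 - 1*1416) - (6791 - 9310)) + u) = (19101 - 25338)/(((6867 - 1*1416) - (6791 - 9310)) + 151) = -6237/(((6867 - 1416) - 1*(-2519)) + 151) = -6237/((5451 + 2519) + 151) = -6237/(7970 + 151) = -6237/8121 = -6237*1/8121 = -2079/2707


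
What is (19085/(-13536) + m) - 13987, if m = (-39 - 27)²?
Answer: -130384301/13536 ≈ -9632.4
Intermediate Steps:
m = 4356 (m = (-66)² = 4356)
(19085/(-13536) + m) - 13987 = (19085/(-13536) + 4356) - 13987 = (19085*(-1/13536) + 4356) - 13987 = (-19085/13536 + 4356) - 13987 = 58943731/13536 - 13987 = -130384301/13536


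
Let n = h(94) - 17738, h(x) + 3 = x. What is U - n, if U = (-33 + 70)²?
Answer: 19016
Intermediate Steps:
U = 1369 (U = 37² = 1369)
h(x) = -3 + x
n = -17647 (n = (-3 + 94) - 17738 = 91 - 17738 = -17647)
U - n = 1369 - 1*(-17647) = 1369 + 17647 = 19016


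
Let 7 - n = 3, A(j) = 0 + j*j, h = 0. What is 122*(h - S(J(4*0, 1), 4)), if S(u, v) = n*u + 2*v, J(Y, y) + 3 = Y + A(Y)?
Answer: 488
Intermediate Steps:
A(j) = j² (A(j) = 0 + j² = j²)
n = 4 (n = 7 - 1*3 = 7 - 3 = 4)
J(Y, y) = -3 + Y + Y² (J(Y, y) = -3 + (Y + Y²) = -3 + Y + Y²)
S(u, v) = 2*v + 4*u (S(u, v) = 4*u + 2*v = 2*v + 4*u)
122*(h - S(J(4*0, 1), 4)) = 122*(0 - (2*4 + 4*(-3 + 4*0 + (4*0)²))) = 122*(0 - (8 + 4*(-3 + 0 + 0²))) = 122*(0 - (8 + 4*(-3 + 0 + 0))) = 122*(0 - (8 + 4*(-3))) = 122*(0 - (8 - 12)) = 122*(0 - 1*(-4)) = 122*(0 + 4) = 122*4 = 488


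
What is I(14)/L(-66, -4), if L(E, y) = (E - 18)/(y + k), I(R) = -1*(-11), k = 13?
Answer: -33/28 ≈ -1.1786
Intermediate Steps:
I(R) = 11
L(E, y) = (-18 + E)/(13 + y) (L(E, y) = (E - 18)/(y + 13) = (-18 + E)/(13 + y))
I(14)/L(-66, -4) = 11/(((-18 - 66)/(13 - 4))) = 11/((-84/9)) = 11/(((⅑)*(-84))) = 11/(-28/3) = 11*(-3/28) = -33/28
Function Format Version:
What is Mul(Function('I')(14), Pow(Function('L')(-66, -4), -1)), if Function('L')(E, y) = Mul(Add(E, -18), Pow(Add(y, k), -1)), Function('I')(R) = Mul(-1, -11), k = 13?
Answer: Rational(-33, 28) ≈ -1.1786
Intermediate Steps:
Function('I')(R) = 11
Function('L')(E, y) = Mul(Pow(Add(13, y), -1), Add(-18, E)) (Function('L')(E, y) = Mul(Add(E, -18), Pow(Add(y, 13), -1)) = Mul(Add(-18, E), Pow(Add(13, y), -1)) = Mul(Pow(Add(13, y), -1), Add(-18, E)))
Mul(Function('I')(14), Pow(Function('L')(-66, -4), -1)) = Mul(11, Pow(Mul(Pow(Add(13, -4), -1), Add(-18, -66)), -1)) = Mul(11, Pow(Mul(Pow(9, -1), -84), -1)) = Mul(11, Pow(Mul(Rational(1, 9), -84), -1)) = Mul(11, Pow(Rational(-28, 3), -1)) = Mul(11, Rational(-3, 28)) = Rational(-33, 28)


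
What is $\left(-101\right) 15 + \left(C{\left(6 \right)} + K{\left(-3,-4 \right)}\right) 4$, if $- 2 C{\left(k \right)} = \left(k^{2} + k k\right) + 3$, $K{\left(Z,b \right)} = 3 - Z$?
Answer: $-1641$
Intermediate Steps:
$C{\left(k \right)} = - \frac{3}{2} - k^{2}$ ($C{\left(k \right)} = - \frac{\left(k^{2} + k k\right) + 3}{2} = - \frac{\left(k^{2} + k^{2}\right) + 3}{2} = - \frac{2 k^{2} + 3}{2} = - \frac{3 + 2 k^{2}}{2} = - \frac{3}{2} - k^{2}$)
$\left(-101\right) 15 + \left(C{\left(6 \right)} + K{\left(-3,-4 \right)}\right) 4 = \left(-101\right) 15 + \left(\left(- \frac{3}{2} - 6^{2}\right) + \left(3 - -3\right)\right) 4 = -1515 + \left(\left(- \frac{3}{2} - 36\right) + \left(3 + 3\right)\right) 4 = -1515 + \left(\left(- \frac{3}{2} - 36\right) + 6\right) 4 = -1515 + \left(- \frac{75}{2} + 6\right) 4 = -1515 - 126 = -1641$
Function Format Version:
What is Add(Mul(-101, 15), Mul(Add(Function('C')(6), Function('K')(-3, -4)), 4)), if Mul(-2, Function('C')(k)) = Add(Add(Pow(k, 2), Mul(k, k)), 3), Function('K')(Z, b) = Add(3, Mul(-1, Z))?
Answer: -1641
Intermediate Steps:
Function('C')(k) = Add(Rational(-3, 2), Mul(-1, Pow(k, 2))) (Function('C')(k) = Mul(Rational(-1, 2), Add(Add(Pow(k, 2), Mul(k, k)), 3)) = Mul(Rational(-1, 2), Add(Add(Pow(k, 2), Pow(k, 2)), 3)) = Mul(Rational(-1, 2), Add(Mul(2, Pow(k, 2)), 3)) = Mul(Rational(-1, 2), Add(3, Mul(2, Pow(k, 2)))) = Add(Rational(-3, 2), Mul(-1, Pow(k, 2))))
Add(Mul(-101, 15), Mul(Add(Function('C')(6), Function('K')(-3, -4)), 4)) = Add(Mul(-101, 15), Mul(Add(Add(Rational(-3, 2), Mul(-1, Pow(6, 2))), Add(3, Mul(-1, -3))), 4)) = Add(-1515, Mul(Add(Add(Rational(-3, 2), Mul(-1, 36)), Add(3, 3)), 4)) = Add(-1515, Mul(Add(Add(Rational(-3, 2), -36), 6), 4)) = Add(-1515, Mul(Add(Rational(-75, 2), 6), 4)) = Add(-1515, Mul(Rational(-63, 2), 4)) = Add(-1515, -126) = -1641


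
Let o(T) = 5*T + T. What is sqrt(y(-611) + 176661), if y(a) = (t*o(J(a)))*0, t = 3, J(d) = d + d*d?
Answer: 9*sqrt(2181) ≈ 420.31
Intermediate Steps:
J(d) = d + d**2
o(T) = 6*T
y(a) = 0 (y(a) = (3*(6*(a*(1 + a))))*0 = (3*(6*a*(1 + a)))*0 = (18*a*(1 + a))*0 = 0)
sqrt(y(-611) + 176661) = sqrt(0 + 176661) = sqrt(176661) = 9*sqrt(2181)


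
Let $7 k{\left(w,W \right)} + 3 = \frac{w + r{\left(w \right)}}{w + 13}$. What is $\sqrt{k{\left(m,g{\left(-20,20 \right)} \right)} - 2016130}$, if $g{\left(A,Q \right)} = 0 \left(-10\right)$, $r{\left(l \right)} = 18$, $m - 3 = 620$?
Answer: $\frac{i \sqrt{203879158899}}{318} \approx 1419.9 i$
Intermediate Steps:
$m = 623$ ($m = 3 + 620 = 623$)
$g{\left(A,Q \right)} = 0$
$k{\left(w,W \right)} = - \frac{3}{7} + \frac{18 + w}{7 \left(13 + w\right)}$ ($k{\left(w,W \right)} = - \frac{3}{7} + \frac{\left(w + 18\right) \frac{1}{w + 13}}{7} = - \frac{3}{7} + \frac{\left(18 + w\right) \frac{1}{13 + w}}{7} = - \frac{3}{7} + \frac{\frac{1}{13 + w} \left(18 + w\right)}{7} = - \frac{3}{7} + \frac{18 + w}{7 \left(13 + w\right)}$)
$\sqrt{k{\left(m,g{\left(-20,20 \right)} \right)} - 2016130} = \sqrt{\frac{-21 - 1246}{7 \left(13 + 623\right)} - 2016130} = \sqrt{\frac{-21 - 1246}{7 \cdot 636} - 2016130} = \sqrt{\frac{1}{7} \cdot \frac{1}{636} \left(-1267\right) - 2016130} = \sqrt{- \frac{181}{636} - 2016130} = \sqrt{- \frac{1282258861}{636}} = \frac{i \sqrt{203879158899}}{318}$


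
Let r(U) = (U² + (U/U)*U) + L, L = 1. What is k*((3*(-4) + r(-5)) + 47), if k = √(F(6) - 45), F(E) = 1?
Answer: 112*I*√11 ≈ 371.46*I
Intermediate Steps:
r(U) = 1 + U + U² (r(U) = (U² + (U/U)*U) + 1 = (U² + 1*U) + 1 = (U² + U) + 1 = (U + U²) + 1 = 1 + U + U²)
k = 2*I*√11 (k = √(1 - 45) = √(-44) = 2*I*√11 ≈ 6.6332*I)
k*((3*(-4) + r(-5)) + 47) = (2*I*√11)*((3*(-4) + (1 - 5 + (-5)²)) + 47) = (2*I*√11)*((-12 + (1 - 5 + 25)) + 47) = (2*I*√11)*((-12 + 21) + 47) = (2*I*√11)*(9 + 47) = (2*I*√11)*56 = 112*I*√11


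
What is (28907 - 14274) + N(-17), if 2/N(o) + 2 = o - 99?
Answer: 863346/59 ≈ 14633.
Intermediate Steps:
N(o) = 2/(-101 + o) (N(o) = 2/(-2 + (o - 99)) = 2/(-2 + (-99 + o)) = 2/(-101 + o))
(28907 - 14274) + N(-17) = (28907 - 14274) + 2/(-101 - 17) = 14633 + 2/(-118) = 14633 + 2*(-1/118) = 14633 - 1/59 = 863346/59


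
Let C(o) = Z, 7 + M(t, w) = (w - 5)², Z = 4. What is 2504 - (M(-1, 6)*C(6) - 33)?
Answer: 2561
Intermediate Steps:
M(t, w) = -7 + (-5 + w)² (M(t, w) = -7 + (w - 5)² = -7 + (-5 + w)²)
C(o) = 4
2504 - (M(-1, 6)*C(6) - 33) = 2504 - ((-7 + (-5 + 6)²)*4 - 33) = 2504 - ((-7 + 1²)*4 - 33) = 2504 - ((-7 + 1)*4 - 33) = 2504 - (-6*4 - 33) = 2504 - (-24 - 33) = 2504 - 1*(-57) = 2504 + 57 = 2561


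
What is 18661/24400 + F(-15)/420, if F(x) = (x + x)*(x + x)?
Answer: 496627/170800 ≈ 2.9077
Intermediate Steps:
F(x) = 4*x² (F(x) = (2*x)*(2*x) = 4*x²)
18661/24400 + F(-15)/420 = 18661/24400 + (4*(-15)²)/420 = 18661*(1/24400) + (4*225)*(1/420) = 18661/24400 + 900*(1/420) = 18661/24400 + 15/7 = 496627/170800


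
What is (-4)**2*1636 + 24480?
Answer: 50656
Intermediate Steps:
(-4)**2*1636 + 24480 = 16*1636 + 24480 = 26176 + 24480 = 50656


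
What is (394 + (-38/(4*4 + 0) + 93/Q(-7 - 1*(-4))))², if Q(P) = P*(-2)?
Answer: 10608049/64 ≈ 1.6575e+5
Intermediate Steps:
Q(P) = -2*P
(394 + (-38/(4*4 + 0) + 93/Q(-7 - 1*(-4))))² = (394 + (-38/(4*4 + 0) + 93/((-2*(-7 - 1*(-4))))))² = (394 + (-38/(16 + 0) + 93/((-2*(-7 + 4)))))² = (394 + (-38/16 + 93/((-2*(-3)))))² = (394 + (-38*1/16 + 93/6))² = (394 + (-19/8 + 93*(⅙)))² = (394 + (-19/8 + 31/2))² = (394 + 105/8)² = (3257/8)² = 10608049/64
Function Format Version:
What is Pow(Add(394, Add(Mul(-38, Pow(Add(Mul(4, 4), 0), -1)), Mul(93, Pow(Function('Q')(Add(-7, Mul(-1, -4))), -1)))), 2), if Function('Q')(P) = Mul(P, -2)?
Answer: Rational(10608049, 64) ≈ 1.6575e+5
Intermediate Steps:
Function('Q')(P) = Mul(-2, P)
Pow(Add(394, Add(Mul(-38, Pow(Add(Mul(4, 4), 0), -1)), Mul(93, Pow(Function('Q')(Add(-7, Mul(-1, -4))), -1)))), 2) = Pow(Add(394, Add(Mul(-38, Pow(Add(Mul(4, 4), 0), -1)), Mul(93, Pow(Mul(-2, Add(-7, Mul(-1, -4))), -1)))), 2) = Pow(Add(394, Add(Mul(-38, Pow(Add(16, 0), -1)), Mul(93, Pow(Mul(-2, Add(-7, 4)), -1)))), 2) = Pow(Add(394, Add(Mul(-38, Pow(16, -1)), Mul(93, Pow(Mul(-2, -3), -1)))), 2) = Pow(Add(394, Add(Mul(-38, Rational(1, 16)), Mul(93, Pow(6, -1)))), 2) = Pow(Add(394, Add(Rational(-19, 8), Mul(93, Rational(1, 6)))), 2) = Pow(Add(394, Add(Rational(-19, 8), Rational(31, 2))), 2) = Pow(Add(394, Rational(105, 8)), 2) = Pow(Rational(3257, 8), 2) = Rational(10608049, 64)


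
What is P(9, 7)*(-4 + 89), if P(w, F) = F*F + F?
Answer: 4760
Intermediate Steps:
P(w, F) = F + F**2 (P(w, F) = F**2 + F = F + F**2)
P(9, 7)*(-4 + 89) = (7*(1 + 7))*(-4 + 89) = (7*8)*85 = 56*85 = 4760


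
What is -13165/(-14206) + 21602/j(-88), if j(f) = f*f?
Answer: 102206943/27502816 ≈ 3.7162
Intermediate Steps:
j(f) = f**2
-13165/(-14206) + 21602/j(-88) = -13165/(-14206) + 21602/((-88)**2) = -13165*(-1/14206) + 21602/7744 = 13165/14206 + 21602*(1/7744) = 13165/14206 + 10801/3872 = 102206943/27502816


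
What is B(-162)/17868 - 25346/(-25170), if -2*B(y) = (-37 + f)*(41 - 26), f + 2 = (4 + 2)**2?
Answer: 151149551/149912520 ≈ 1.0083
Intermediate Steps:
f = 34 (f = -2 + (4 + 2)**2 = -2 + 6**2 = -2 + 36 = 34)
B(y) = 45/2 (B(y) = -(-37 + 34)*(41 - 26)/2 = -(-3)*15/2 = -1/2*(-45) = 45/2)
B(-162)/17868 - 25346/(-25170) = (45/2)/17868 - 25346/(-25170) = (45/2)*(1/17868) - 25346*(-1/25170) = 15/11912 + 12673/12585 = 151149551/149912520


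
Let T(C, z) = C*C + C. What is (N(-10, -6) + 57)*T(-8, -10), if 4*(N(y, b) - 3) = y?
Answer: 3220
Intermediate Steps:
N(y, b) = 3 + y/4
T(C, z) = C + C² (T(C, z) = C² + C = C + C²)
(N(-10, -6) + 57)*T(-8, -10) = ((3 + (¼)*(-10)) + 57)*(-8*(1 - 8)) = ((3 - 5/2) + 57)*(-8*(-7)) = (½ + 57)*56 = (115/2)*56 = 3220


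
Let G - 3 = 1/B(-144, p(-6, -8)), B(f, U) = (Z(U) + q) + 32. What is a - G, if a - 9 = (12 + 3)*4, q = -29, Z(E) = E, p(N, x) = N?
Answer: 199/3 ≈ 66.333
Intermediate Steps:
B(f, U) = 3 + U (B(f, U) = (U - 29) + 32 = (-29 + U) + 32 = 3 + U)
a = 69 (a = 9 + (12 + 3)*4 = 9 + 15*4 = 9 + 60 = 69)
G = 8/3 (G = 3 + 1/(3 - 6) = 3 + 1/(-3) = 3 - ⅓ = 8/3 ≈ 2.6667)
a - G = 69 - 1*8/3 = 69 - 8/3 = 199/3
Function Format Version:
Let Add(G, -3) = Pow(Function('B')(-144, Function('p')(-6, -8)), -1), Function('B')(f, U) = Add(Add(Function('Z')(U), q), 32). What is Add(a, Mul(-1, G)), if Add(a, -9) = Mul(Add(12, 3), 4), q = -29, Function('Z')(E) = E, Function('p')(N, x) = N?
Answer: Rational(199, 3) ≈ 66.333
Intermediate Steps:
Function('B')(f, U) = Add(3, U) (Function('B')(f, U) = Add(Add(U, -29), 32) = Add(Add(-29, U), 32) = Add(3, U))
a = 69 (a = Add(9, Mul(Add(12, 3), 4)) = Add(9, Mul(15, 4)) = Add(9, 60) = 69)
G = Rational(8, 3) (G = Add(3, Pow(Add(3, -6), -1)) = Add(3, Pow(-3, -1)) = Add(3, Rational(-1, 3)) = Rational(8, 3) ≈ 2.6667)
Add(a, Mul(-1, G)) = Add(69, Mul(-1, Rational(8, 3))) = Add(69, Rational(-8, 3)) = Rational(199, 3)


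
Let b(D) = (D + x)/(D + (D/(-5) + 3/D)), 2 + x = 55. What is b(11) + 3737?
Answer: 1868283/499 ≈ 3744.1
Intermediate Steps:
x = 53 (x = -2 + 55 = 53)
b(D) = (53 + D)/(3/D + 4*D/5) (b(D) = (D + 53)/(D + (D/(-5) + 3/D)) = (53 + D)/(D + (D*(-1/5) + 3/D)) = (53 + D)/(D + (-D/5 + 3/D)) = (53 + D)/(D + (3/D - D/5)) = (53 + D)/(3/D + 4*D/5))
b(11) + 3737 = 5*11*(53 + 11)/(15 + 4*11**2) + 3737 = 5*11*64/(15 + 4*121) + 3737 = 5*11*64/(15 + 484) + 3737 = 5*11*64/499 + 3737 = 5*11*(1/499)*64 + 3737 = 3520/499 + 3737 = 1868283/499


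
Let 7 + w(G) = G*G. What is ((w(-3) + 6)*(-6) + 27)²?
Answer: 441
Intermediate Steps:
w(G) = -7 + G² (w(G) = -7 + G*G = -7 + G²)
((w(-3) + 6)*(-6) + 27)² = (((-7 + (-3)²) + 6)*(-6) + 27)² = (((-7 + 9) + 6)*(-6) + 27)² = ((2 + 6)*(-6) + 27)² = (8*(-6) + 27)² = (-48 + 27)² = (-21)² = 441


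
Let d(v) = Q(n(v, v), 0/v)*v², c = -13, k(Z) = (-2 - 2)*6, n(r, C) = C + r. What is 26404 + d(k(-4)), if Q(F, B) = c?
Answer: 18916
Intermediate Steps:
k(Z) = -24 (k(Z) = -4*6 = -24)
Q(F, B) = -13
d(v) = -13*v²
26404 + d(k(-4)) = 26404 - 13*(-24)² = 26404 - 13*576 = 26404 - 7488 = 18916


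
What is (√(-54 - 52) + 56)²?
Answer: (56 + I*√106)² ≈ 3030.0 + 1153.1*I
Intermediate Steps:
(√(-54 - 52) + 56)² = (√(-106) + 56)² = (I*√106 + 56)² = (56 + I*√106)²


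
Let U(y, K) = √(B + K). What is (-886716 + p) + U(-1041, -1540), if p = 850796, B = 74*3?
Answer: -35920 + I*√1318 ≈ -35920.0 + 36.304*I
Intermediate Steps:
B = 222
U(y, K) = √(222 + K)
(-886716 + p) + U(-1041, -1540) = (-886716 + 850796) + √(222 - 1540) = -35920 + √(-1318) = -35920 + I*√1318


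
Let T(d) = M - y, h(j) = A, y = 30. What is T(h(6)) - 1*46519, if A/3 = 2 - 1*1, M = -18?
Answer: -46567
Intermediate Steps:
A = 3 (A = 3*(2 - 1*1) = 3*(2 - 1) = 3*1 = 3)
h(j) = 3
T(d) = -48 (T(d) = -18 - 1*30 = -18 - 30 = -48)
T(h(6)) - 1*46519 = -48 - 1*46519 = -48 - 46519 = -46567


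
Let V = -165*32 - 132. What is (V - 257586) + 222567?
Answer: -40431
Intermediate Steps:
V = -5412 (V = -5280 - 132 = -5412)
(V - 257586) + 222567 = (-5412 - 257586) + 222567 = -262998 + 222567 = -40431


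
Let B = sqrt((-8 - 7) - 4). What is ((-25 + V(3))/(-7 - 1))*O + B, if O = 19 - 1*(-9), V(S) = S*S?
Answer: 56 + I*sqrt(19) ≈ 56.0 + 4.3589*I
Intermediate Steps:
V(S) = S**2
O = 28 (O = 19 + 9 = 28)
B = I*sqrt(19) (B = sqrt(-15 - 4) = sqrt(-19) = I*sqrt(19) ≈ 4.3589*I)
((-25 + V(3))/(-7 - 1))*O + B = ((-25 + 3**2)/(-7 - 1))*28 + I*sqrt(19) = ((-25 + 9)/(-8))*28 + I*sqrt(19) = -16*(-1/8)*28 + I*sqrt(19) = 2*28 + I*sqrt(19) = 56 + I*sqrt(19)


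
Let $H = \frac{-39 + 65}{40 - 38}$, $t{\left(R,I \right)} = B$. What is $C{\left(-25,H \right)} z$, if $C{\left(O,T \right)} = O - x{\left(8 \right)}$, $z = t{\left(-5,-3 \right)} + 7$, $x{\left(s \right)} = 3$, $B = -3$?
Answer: $-112$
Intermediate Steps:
$t{\left(R,I \right)} = -3$
$H = 13$ ($H = \frac{26}{2} = 26 \cdot \frac{1}{2} = 13$)
$z = 4$ ($z = -3 + 7 = 4$)
$C{\left(O,T \right)} = -3 + O$ ($C{\left(O,T \right)} = O - 3 = -3 + O$)
$C{\left(-25,H \right)} z = \left(-3 - 25\right) 4 = \left(-28\right) 4 = -112$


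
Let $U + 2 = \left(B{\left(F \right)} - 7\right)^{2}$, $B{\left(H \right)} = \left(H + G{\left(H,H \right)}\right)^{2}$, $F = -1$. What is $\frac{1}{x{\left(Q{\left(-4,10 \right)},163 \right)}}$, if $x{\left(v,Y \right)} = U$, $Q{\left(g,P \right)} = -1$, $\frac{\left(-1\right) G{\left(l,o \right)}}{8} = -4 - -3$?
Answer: $\frac{1}{1762} \approx 0.00056754$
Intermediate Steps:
$G{\left(l,o \right)} = 8$ ($G{\left(l,o \right)} = - 8 \left(-4 - -3\right) = - 8 \left(-4 + 3\right) = \left(-8\right) \left(-1\right) = 8$)
$B{\left(H \right)} = \left(8 + H\right)^{2}$ ($B{\left(H \right)} = \left(H + 8\right)^{2} = \left(8 + H\right)^{2}$)
$U = 1762$ ($U = -2 + \left(\left(8 - 1\right)^{2} - 7\right)^{2} = -2 + \left(7^{2} - 7\right)^{2} = -2 + \left(49 - 7\right)^{2} = -2 + 42^{2} = -2 + 1764 = 1762$)
$x{\left(v,Y \right)} = 1762$
$\frac{1}{x{\left(Q{\left(-4,10 \right)},163 \right)}} = \frac{1}{1762}$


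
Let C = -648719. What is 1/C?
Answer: -1/648719 ≈ -1.5415e-6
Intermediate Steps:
1/C = 1/(-648719) = -1/648719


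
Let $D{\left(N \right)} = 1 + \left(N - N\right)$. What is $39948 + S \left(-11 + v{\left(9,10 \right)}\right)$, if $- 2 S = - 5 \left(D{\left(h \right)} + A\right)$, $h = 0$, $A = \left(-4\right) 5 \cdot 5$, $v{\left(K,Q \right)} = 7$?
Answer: $40938$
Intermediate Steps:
$A = -100$ ($A = \left(-20\right) 5 = -100$)
$D{\left(N \right)} = 1$ ($D{\left(N \right)} = 1 + 0 = 1$)
$S = - \frac{495}{2}$ ($S = - \frac{\left(-5\right) \left(1 - 100\right)}{2} = - \frac{\left(-5\right) \left(-99\right)}{2} = \left(- \frac{1}{2}\right) 495 = - \frac{495}{2} \approx -247.5$)
$39948 + S \left(-11 + v{\left(9,10 \right)}\right) = 39948 - \frac{495 \left(-11 + 7\right)}{2} = 39948 - -990 = 39948 + 990 = 40938$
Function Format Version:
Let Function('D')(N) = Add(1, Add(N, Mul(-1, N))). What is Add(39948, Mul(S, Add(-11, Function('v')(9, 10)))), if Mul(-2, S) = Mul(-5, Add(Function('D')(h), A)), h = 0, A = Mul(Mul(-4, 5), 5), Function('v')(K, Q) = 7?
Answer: 40938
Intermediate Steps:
A = -100 (A = Mul(-20, 5) = -100)
Function('D')(N) = 1 (Function('D')(N) = Add(1, 0) = 1)
S = Rational(-495, 2) (S = Mul(Rational(-1, 2), Mul(-5, Add(1, -100))) = Mul(Rational(-1, 2), Mul(-5, -99)) = Mul(Rational(-1, 2), 495) = Rational(-495, 2) ≈ -247.50)
Add(39948, Mul(S, Add(-11, Function('v')(9, 10)))) = Add(39948, Mul(Rational(-495, 2), Add(-11, 7))) = Add(39948, Mul(Rational(-495, 2), -4)) = Add(39948, 990) = 40938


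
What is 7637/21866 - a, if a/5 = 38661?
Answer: -4226799493/21866 ≈ -1.9330e+5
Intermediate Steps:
a = 193305 (a = 5*38661 = 193305)
7637/21866 - a = 7637/21866 - 1*193305 = 7637*(1/21866) - 193305 = 7637/21866 - 193305 = -4226799493/21866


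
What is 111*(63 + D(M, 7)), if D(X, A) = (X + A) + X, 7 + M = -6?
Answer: 4884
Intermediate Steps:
M = -13 (M = -7 - 6 = -13)
D(X, A) = A + 2*X (D(X, A) = (A + X) + X = A + 2*X)
111*(63 + D(M, 7)) = 111*(63 + (7 + 2*(-13))) = 111*(63 + (7 - 26)) = 111*(63 - 19) = 111*44 = 4884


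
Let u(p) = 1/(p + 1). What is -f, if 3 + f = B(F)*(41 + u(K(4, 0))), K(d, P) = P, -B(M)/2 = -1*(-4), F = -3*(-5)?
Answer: 339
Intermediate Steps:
F = 15
B(M) = -8 (B(M) = -(-2)*(-4) = -2*4 = -8)
u(p) = 1/(1 + p)
f = -339 (f = -3 - 8*(41 + 1/(1 + 0)) = -3 - 8*(41 + 1/1) = -3 - 8*(41 + 1) = -3 - 8*42 = -3 - 336 = -339)
-f = -1*(-339) = 339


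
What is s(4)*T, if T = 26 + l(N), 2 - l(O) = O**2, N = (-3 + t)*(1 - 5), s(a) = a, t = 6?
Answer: -464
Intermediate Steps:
N = -12 (N = (-3 + 6)*(1 - 5) = 3*(-4) = -12)
l(O) = 2 - O**2
T = -116 (T = 26 + (2 - 1*(-12)**2) = 26 + (2 - 1*144) = 26 + (2 - 144) = 26 - 142 = -116)
s(4)*T = 4*(-116) = -464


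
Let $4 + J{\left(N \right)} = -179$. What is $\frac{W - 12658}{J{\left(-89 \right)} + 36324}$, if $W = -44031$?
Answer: $- \frac{56689}{36141} \approx -1.5686$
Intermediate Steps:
$J{\left(N \right)} = -183$ ($J{\left(N \right)} = -4 - 179 = -183$)
$\frac{W - 12658}{J{\left(-89 \right)} + 36324} = \frac{-44031 - 12658}{-183 + 36324} = - \frac{56689}{36141}$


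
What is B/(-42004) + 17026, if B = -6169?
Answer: 715166273/42004 ≈ 17026.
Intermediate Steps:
B/(-42004) + 17026 = -6169/(-42004) + 17026 = -6169*(-1/42004) + 17026 = 6169/42004 + 17026 = 715166273/42004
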